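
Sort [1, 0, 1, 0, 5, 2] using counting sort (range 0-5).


Count array: [2, 2, 1, 0, 0, 1]
Reconstruct: [0, 0, 1, 1, 2, 5]


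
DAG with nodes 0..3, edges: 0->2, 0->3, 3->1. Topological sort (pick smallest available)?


Kahn's algorithm, process smallest node first
Order: [0, 2, 3, 1]


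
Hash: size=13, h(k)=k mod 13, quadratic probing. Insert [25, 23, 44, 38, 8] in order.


Insertions: 25->slot 12; 23->slot 10; 44->slot 5; 38->slot 0; 8->slot 8
Table: [38, None, None, None, None, 44, None, None, 8, None, 23, None, 25]


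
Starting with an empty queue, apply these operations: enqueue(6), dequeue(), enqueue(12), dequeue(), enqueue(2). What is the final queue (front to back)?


enqueue(6) -> [6]
dequeue() returns 6 -> []
enqueue(12) -> [12]
dequeue() returns 12 -> []
enqueue(2) -> [2]
Final queue (front to back): [2]


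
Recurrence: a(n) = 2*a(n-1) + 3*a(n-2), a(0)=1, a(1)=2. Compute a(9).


Build bottom-up:
...a(7)=1640, a(8)=4921, a(9)=2*4921+3*1640=14762


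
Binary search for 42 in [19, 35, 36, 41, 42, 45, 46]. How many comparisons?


Search for 42:
[0,6] mid=3 arr[3]=41
[4,6] mid=5 arr[5]=45
[4,4] mid=4 arr[4]=42
Total: 3 comparisons


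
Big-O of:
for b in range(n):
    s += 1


Per nesting level: O(n) = O(n)
Complexity: O(n)


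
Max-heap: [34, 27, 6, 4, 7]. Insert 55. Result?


Append 55: [34, 27, 6, 4, 7, 55]
Bubble up: swap idx 5(55) with idx 2(6); swap idx 2(55) with idx 0(34)
Result: [55, 27, 34, 4, 7, 6]


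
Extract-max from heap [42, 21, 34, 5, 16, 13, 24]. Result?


Max = 42
Replace root with last, heapify down
Resulting heap: [34, 21, 24, 5, 16, 13]


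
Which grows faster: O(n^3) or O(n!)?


cubic grows slower than factorial
O(n^3) is asymptotically smaller; O(n!) grows faster


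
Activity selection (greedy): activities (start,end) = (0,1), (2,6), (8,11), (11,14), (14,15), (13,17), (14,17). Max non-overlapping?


Greedy: pick earliest-ending, then skip overlaps.
Selected (5 activities): [(0, 1), (2, 6), (8, 11), (11, 14), (14, 15)]


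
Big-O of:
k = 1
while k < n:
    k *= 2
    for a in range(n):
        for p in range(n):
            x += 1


Per nesting level: O(log n) * O(n) * O(n) = O(n^2 log n)
Complexity: O(n^2 log n)


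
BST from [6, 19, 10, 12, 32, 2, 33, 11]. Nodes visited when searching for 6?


BST root = 6
Search for 6: compare at each node
Path: [6]


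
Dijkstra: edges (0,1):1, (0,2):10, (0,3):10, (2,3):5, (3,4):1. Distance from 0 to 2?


Dijkstra from 0:
Distances: {0: 0, 1: 1, 2: 10, 3: 10, 4: 11}
Shortest distance to 2 = 10, path = [0, 2]


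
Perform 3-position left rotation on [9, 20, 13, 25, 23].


Left rotate by 3: [25, 23, 9, 20, 13]


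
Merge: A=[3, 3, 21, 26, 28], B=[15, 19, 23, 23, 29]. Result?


Compare heads, take smaller each step.
Merged: [3, 3, 15, 19, 21, 23, 23, 26, 28, 29]


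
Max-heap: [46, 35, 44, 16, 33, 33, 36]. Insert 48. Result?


Append 48: [46, 35, 44, 16, 33, 33, 36, 48]
Bubble up: swap idx 7(48) with idx 3(16); swap idx 3(48) with idx 1(35); swap idx 1(48) with idx 0(46)
Result: [48, 46, 44, 35, 33, 33, 36, 16]


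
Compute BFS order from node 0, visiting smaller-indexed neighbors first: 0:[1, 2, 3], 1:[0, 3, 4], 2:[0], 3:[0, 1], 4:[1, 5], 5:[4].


BFS queue: start with [0]
Visit order: [0, 1, 2, 3, 4, 5]


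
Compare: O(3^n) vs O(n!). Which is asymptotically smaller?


exponential (base 3) grows slower than factorial
O(3^n) is asymptotically smaller; O(n!) grows faster


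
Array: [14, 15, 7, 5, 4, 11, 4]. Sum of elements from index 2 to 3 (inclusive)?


Prefix sums: [0, 14, 29, 36, 41, 45, 56, 60]
Sum[2..3] = prefix[4] - prefix[2] = 41 - 29 = 12


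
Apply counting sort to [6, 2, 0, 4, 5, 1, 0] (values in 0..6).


Count array: [2, 1, 1, 0, 1, 1, 1]
Reconstruct: [0, 0, 1, 2, 4, 5, 6]


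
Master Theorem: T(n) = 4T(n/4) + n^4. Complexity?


a=4, b=4, c=4. log_4(4)=1 < c=4. Case 3: O(n^c) = O(n^4)
Complexity: O(n^4)


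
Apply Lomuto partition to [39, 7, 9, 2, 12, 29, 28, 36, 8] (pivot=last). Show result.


Elements <= 8 go left of pivot.
Result: [7, 2, 8, 39, 12, 29, 28, 36, 9], pivot at index 2


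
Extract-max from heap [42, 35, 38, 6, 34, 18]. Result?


Max = 42
Replace root with last, heapify down
Resulting heap: [38, 35, 18, 6, 34]


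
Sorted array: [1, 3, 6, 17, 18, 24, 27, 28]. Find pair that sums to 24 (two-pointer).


Two pointers: lo=0, hi=7
Found pair: (6, 18) summing to 24


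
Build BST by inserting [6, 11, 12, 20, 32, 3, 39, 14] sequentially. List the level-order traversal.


Root = 6; build tree by BST insertion.
Level-Order traversal: [6, 3, 11, 12, 20, 14, 32, 39]


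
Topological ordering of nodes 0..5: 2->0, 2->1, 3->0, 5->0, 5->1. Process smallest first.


Kahn's algorithm, process smallest node first
Order: [2, 3, 4, 5, 0, 1]


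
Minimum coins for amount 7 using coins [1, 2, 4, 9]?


dp[0]=0; dp[i]=1+min(dp[i-c] for c in coins)
...dp[2]=1, dp[3]=2, dp[4]=1, dp[5]=2, dp[6]=2, dp[7]=3
Minimum coins for 7 = 3


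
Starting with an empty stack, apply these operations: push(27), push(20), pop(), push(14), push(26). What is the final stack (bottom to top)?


push(27) -> [27]
push(20) -> [27, 20]
pop() returns 20 -> [27]
push(14) -> [27, 14]
push(26) -> [27, 14, 26]
Final stack (bottom to top): [27, 14, 26]


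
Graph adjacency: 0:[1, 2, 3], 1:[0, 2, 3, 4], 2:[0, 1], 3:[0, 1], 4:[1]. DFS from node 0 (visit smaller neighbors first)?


DFS stack-based: start with [0]
Visit order: [0, 1, 2, 3, 4]


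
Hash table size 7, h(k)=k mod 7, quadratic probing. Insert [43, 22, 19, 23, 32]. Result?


Insertions: 43->slot 1; 22->slot 2; 19->slot 5; 23->slot 3; 32->slot 4
Table: [None, 43, 22, 23, 32, 19, None]


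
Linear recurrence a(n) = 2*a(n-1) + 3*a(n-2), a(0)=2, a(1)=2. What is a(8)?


Build bottom-up:
...a(6)=730, a(7)=2186, a(8)=2*2186+3*730=6562


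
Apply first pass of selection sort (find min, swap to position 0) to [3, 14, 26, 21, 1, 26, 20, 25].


After one pass: [1, 14, 26, 21, 3, 26, 20, 25]


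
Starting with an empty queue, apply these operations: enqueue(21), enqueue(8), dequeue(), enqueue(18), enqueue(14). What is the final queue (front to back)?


enqueue(21) -> [21]
enqueue(8) -> [21, 8]
dequeue() returns 21 -> [8]
enqueue(18) -> [8, 18]
enqueue(14) -> [8, 18, 14]
Final queue (front to back): [8, 18, 14]


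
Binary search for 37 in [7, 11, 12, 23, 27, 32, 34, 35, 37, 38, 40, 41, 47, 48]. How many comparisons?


Search for 37:
[0,13] mid=6 arr[6]=34
[7,13] mid=10 arr[10]=40
[7,9] mid=8 arr[8]=37
Total: 3 comparisons


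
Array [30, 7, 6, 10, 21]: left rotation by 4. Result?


Left rotate by 4: [21, 30, 7, 6, 10]


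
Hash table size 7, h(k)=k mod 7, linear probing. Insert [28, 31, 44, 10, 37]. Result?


Insertions: 28->slot 0; 31->slot 3; 44->slot 2; 10->slot 4; 37->slot 5
Table: [28, None, 44, 31, 10, 37, None]


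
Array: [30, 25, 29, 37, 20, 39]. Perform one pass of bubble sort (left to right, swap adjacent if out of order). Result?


After one pass: [25, 29, 30, 20, 37, 39]


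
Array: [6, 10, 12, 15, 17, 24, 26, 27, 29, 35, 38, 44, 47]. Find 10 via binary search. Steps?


Search for 10:
[0,12] mid=6 arr[6]=26
[0,5] mid=2 arr[2]=12
[0,1] mid=0 arr[0]=6
[1,1] mid=1 arr[1]=10
Total: 4 comparisons


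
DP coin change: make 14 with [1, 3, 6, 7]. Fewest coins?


dp[0]=0; dp[i]=1+min(dp[i-c] for c in coins)
...dp[9]=2, dp[10]=2, dp[11]=3, dp[12]=2, dp[13]=2, dp[14]=2
Minimum coins for 14 = 2


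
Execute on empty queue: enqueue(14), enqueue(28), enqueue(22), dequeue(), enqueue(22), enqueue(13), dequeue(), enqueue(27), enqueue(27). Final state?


enqueue(14) -> [14]
enqueue(28) -> [14, 28]
enqueue(22) -> [14, 28, 22]
dequeue() returns 14 -> [28, 22]
enqueue(22) -> [28, 22, 22]
enqueue(13) -> [28, 22, 22, 13]
dequeue() returns 28 -> [22, 22, 13]
enqueue(27) -> [22, 22, 13, 27]
enqueue(27) -> [22, 22, 13, 27, 27]
Final queue (front to back): [22, 22, 13, 27, 27]


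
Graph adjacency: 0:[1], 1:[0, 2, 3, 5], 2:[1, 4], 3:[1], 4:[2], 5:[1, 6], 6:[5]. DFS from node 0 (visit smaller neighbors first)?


DFS stack-based: start with [0]
Visit order: [0, 1, 2, 4, 3, 5, 6]


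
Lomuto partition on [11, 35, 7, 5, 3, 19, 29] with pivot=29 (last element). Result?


Elements <= 29 go left of pivot.
Result: [11, 7, 5, 3, 19, 29, 35], pivot at index 5


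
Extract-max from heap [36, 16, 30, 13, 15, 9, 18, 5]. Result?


Max = 36
Replace root with last, heapify down
Resulting heap: [30, 16, 18, 13, 15, 9, 5]


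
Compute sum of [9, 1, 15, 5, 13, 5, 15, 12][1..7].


Prefix sums: [0, 9, 10, 25, 30, 43, 48, 63, 75]
Sum[1..7] = prefix[8] - prefix[1] = 75 - 9 = 66


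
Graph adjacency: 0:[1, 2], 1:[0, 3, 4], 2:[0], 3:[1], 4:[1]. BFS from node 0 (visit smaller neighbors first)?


BFS queue: start with [0]
Visit order: [0, 1, 2, 3, 4]


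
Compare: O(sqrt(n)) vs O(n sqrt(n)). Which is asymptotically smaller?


sublinear grows slower than n^1.5
O(sqrt(n)) is asymptotically smaller; O(n sqrt(n)) grows faster


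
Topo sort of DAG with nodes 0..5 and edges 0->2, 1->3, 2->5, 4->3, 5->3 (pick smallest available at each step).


Kahn's algorithm, process smallest node first
Order: [0, 1, 2, 4, 5, 3]


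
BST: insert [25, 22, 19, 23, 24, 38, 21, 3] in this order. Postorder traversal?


Root = 25; build tree by BST insertion.
Postorder traversal: [3, 21, 19, 24, 23, 22, 38, 25]


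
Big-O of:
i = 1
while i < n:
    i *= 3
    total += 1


Per nesting level: O(log n) = O(log n)
Complexity: O(log n)


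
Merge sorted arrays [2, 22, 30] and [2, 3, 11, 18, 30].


Compare heads, take smaller each step.
Merged: [2, 2, 3, 11, 18, 22, 30, 30]


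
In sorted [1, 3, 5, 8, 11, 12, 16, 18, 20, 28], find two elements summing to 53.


Two pointers: lo=0, hi=9
No pair sums to 53


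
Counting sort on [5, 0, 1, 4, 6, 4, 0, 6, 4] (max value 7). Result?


Count array: [2, 1, 0, 0, 3, 1, 2, 0]
Reconstruct: [0, 0, 1, 4, 4, 4, 5, 6, 6]


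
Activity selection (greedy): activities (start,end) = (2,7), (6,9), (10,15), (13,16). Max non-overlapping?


Greedy: pick earliest-ending, then skip overlaps.
Selected (2 activities): [(2, 7), (10, 15)]


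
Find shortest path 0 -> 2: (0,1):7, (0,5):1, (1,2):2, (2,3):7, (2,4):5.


Dijkstra from 0:
Distances: {0: 0, 1: 7, 2: 9, 3: 16, 4: 14, 5: 1}
Shortest distance to 2 = 9, path = [0, 1, 2]


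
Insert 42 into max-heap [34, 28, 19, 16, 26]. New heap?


Append 42: [34, 28, 19, 16, 26, 42]
Bubble up: swap idx 5(42) with idx 2(19); swap idx 2(42) with idx 0(34)
Result: [42, 28, 34, 16, 26, 19]


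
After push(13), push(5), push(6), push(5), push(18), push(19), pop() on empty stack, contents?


push(13) -> [13]
push(5) -> [13, 5]
push(6) -> [13, 5, 6]
push(5) -> [13, 5, 6, 5]
push(18) -> [13, 5, 6, 5, 18]
push(19) -> [13, 5, 6, 5, 18, 19]
pop() returns 19 -> [13, 5, 6, 5, 18]
Final stack (bottom to top): [13, 5, 6, 5, 18]


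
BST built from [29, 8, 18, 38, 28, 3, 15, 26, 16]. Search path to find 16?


BST root = 29
Search for 16: compare at each node
Path: [29, 8, 18, 15, 16]


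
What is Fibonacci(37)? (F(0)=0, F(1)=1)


F(n)=F(n-1)+F(n-2)
...F(35)=9227465, F(36)=14930352, F(37)=24157817


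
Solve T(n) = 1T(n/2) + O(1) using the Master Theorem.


a=1, b=2, c=0. log_2(1)=0 = c=0. Case 2: O(n^c log n) = O(log n)
Complexity: O(log n)


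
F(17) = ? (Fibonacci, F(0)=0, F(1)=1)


F(n)=F(n-1)+F(n-2)
...F(15)=610, F(16)=987, F(17)=1597


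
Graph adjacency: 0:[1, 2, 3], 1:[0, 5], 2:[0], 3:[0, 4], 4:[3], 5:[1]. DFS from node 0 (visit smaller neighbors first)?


DFS stack-based: start with [0]
Visit order: [0, 1, 5, 2, 3, 4]


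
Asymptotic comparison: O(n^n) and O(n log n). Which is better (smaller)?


linearithmic grows slower than n^n
O(n log n) is asymptotically smaller; O(n^n) grows faster


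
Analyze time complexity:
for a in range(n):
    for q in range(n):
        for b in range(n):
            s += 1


Per nesting level: O(n) * O(n) * O(n) = O(n^3)
Complexity: O(n^3)


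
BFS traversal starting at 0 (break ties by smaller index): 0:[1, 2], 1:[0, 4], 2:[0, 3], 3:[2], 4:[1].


BFS queue: start with [0]
Visit order: [0, 1, 2, 4, 3]


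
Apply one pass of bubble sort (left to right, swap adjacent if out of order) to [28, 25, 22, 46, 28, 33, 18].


After one pass: [25, 22, 28, 28, 33, 18, 46]


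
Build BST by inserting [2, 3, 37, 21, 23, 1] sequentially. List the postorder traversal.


Root = 2; build tree by BST insertion.
Postorder traversal: [1, 23, 21, 37, 3, 2]


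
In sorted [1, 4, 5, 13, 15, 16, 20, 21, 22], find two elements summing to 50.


Two pointers: lo=0, hi=8
No pair sums to 50


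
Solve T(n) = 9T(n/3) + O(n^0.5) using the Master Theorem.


a=9, b=3, c=0.5. log_3(9)=2 > c=0.5. Case 1: O(n^log_b(a)) = O(n^2)
Complexity: O(n^2)


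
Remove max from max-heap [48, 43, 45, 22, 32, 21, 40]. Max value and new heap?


Max = 48
Replace root with last, heapify down
Resulting heap: [45, 43, 40, 22, 32, 21]


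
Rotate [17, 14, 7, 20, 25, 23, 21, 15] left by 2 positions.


Left rotate by 2: [7, 20, 25, 23, 21, 15, 17, 14]


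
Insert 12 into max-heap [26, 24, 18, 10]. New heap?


Append 12: [26, 24, 18, 10, 12]
Bubble up: no swaps needed
Result: [26, 24, 18, 10, 12]


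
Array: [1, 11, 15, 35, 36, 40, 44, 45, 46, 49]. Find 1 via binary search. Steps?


Search for 1:
[0,9] mid=4 arr[4]=36
[0,3] mid=1 arr[1]=11
[0,0] mid=0 arr[0]=1
Total: 3 comparisons


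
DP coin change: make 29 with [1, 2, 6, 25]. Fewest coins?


dp[0]=0; dp[i]=1+min(dp[i-c] for c in coins)
...dp[24]=4, dp[25]=1, dp[26]=2, dp[27]=2, dp[28]=3, dp[29]=3
Minimum coins for 29 = 3


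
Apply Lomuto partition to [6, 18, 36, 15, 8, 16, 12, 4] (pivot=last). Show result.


Elements <= 4 go left of pivot.
Result: [4, 18, 36, 15, 8, 16, 12, 6], pivot at index 0


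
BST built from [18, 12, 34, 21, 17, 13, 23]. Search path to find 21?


BST root = 18
Search for 21: compare at each node
Path: [18, 34, 21]


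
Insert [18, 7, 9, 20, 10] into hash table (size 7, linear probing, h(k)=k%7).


Insertions: 18->slot 4; 7->slot 0; 9->slot 2; 20->slot 6; 10->slot 3
Table: [7, None, 9, 10, 18, None, 20]


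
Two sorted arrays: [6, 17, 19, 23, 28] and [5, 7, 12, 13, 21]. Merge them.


Compare heads, take smaller each step.
Merged: [5, 6, 7, 12, 13, 17, 19, 21, 23, 28]


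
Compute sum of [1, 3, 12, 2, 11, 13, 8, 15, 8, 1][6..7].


Prefix sums: [0, 1, 4, 16, 18, 29, 42, 50, 65, 73, 74]
Sum[6..7] = prefix[8] - prefix[6] = 65 - 42 = 23


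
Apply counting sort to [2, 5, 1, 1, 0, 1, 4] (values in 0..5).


Count array: [1, 3, 1, 0, 1, 1]
Reconstruct: [0, 1, 1, 1, 2, 4, 5]


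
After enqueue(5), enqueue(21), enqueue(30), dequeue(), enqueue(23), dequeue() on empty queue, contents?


enqueue(5) -> [5]
enqueue(21) -> [5, 21]
enqueue(30) -> [5, 21, 30]
dequeue() returns 5 -> [21, 30]
enqueue(23) -> [21, 30, 23]
dequeue() returns 21 -> [30, 23]
Final queue (front to back): [30, 23]


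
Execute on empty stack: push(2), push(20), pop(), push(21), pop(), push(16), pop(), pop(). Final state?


push(2) -> [2]
push(20) -> [2, 20]
pop() returns 20 -> [2]
push(21) -> [2, 21]
pop() returns 21 -> [2]
push(16) -> [2, 16]
pop() returns 16 -> [2]
pop() returns 2 -> []
Final stack (bottom to top): []


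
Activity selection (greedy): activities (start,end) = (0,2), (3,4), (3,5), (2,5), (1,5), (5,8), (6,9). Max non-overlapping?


Greedy: pick earliest-ending, then skip overlaps.
Selected (3 activities): [(0, 2), (3, 4), (5, 8)]


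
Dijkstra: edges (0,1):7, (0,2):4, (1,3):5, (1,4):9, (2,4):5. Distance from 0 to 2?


Dijkstra from 0:
Distances: {0: 0, 1: 7, 2: 4, 3: 12, 4: 9}
Shortest distance to 2 = 4, path = [0, 2]


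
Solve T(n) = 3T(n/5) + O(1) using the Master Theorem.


a=3, b=5, c=0. log_5(3)=0.683 > c=0. Case 1: O(n^log_b(a)) = O(n^0.683)
Complexity: O(n^0.683)


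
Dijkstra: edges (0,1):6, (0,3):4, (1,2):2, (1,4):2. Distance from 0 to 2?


Dijkstra from 0:
Distances: {0: 0, 1: 6, 2: 8, 3: 4, 4: 8}
Shortest distance to 2 = 8, path = [0, 1, 2]


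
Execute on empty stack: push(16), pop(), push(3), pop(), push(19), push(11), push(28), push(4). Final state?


push(16) -> [16]
pop() returns 16 -> []
push(3) -> [3]
pop() returns 3 -> []
push(19) -> [19]
push(11) -> [19, 11]
push(28) -> [19, 11, 28]
push(4) -> [19, 11, 28, 4]
Final stack (bottom to top): [19, 11, 28, 4]


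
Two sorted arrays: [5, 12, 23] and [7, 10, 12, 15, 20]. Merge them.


Compare heads, take smaller each step.
Merged: [5, 7, 10, 12, 12, 15, 20, 23]


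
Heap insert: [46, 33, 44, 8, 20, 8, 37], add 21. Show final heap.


Append 21: [46, 33, 44, 8, 20, 8, 37, 21]
Bubble up: swap idx 7(21) with idx 3(8)
Result: [46, 33, 44, 21, 20, 8, 37, 8]


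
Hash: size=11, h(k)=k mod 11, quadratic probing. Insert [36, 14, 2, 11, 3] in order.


Insertions: 36->slot 3; 14->slot 4; 2->slot 2; 11->slot 0; 3->slot 7
Table: [11, None, 2, 36, 14, None, None, 3, None, None, None]


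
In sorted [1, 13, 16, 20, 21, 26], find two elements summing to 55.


Two pointers: lo=0, hi=5
No pair sums to 55


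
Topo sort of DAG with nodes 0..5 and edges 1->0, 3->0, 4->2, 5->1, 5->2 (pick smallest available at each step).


Kahn's algorithm, process smallest node first
Order: [3, 4, 5, 1, 0, 2]


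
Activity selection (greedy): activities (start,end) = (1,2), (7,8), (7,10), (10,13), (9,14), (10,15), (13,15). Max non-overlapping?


Greedy: pick earliest-ending, then skip overlaps.
Selected (4 activities): [(1, 2), (7, 8), (10, 13), (13, 15)]


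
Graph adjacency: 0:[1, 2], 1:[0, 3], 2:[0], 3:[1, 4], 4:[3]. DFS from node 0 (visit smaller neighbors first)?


DFS stack-based: start with [0]
Visit order: [0, 1, 3, 4, 2]


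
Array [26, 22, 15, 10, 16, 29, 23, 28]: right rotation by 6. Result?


Right rotate by 6: [15, 10, 16, 29, 23, 28, 26, 22]


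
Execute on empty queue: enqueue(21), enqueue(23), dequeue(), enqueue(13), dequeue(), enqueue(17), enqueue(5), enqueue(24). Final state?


enqueue(21) -> [21]
enqueue(23) -> [21, 23]
dequeue() returns 21 -> [23]
enqueue(13) -> [23, 13]
dequeue() returns 23 -> [13]
enqueue(17) -> [13, 17]
enqueue(5) -> [13, 17, 5]
enqueue(24) -> [13, 17, 5, 24]
Final queue (front to back): [13, 17, 5, 24]


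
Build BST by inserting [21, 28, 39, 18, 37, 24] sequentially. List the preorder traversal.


Root = 21; build tree by BST insertion.
Preorder traversal: [21, 18, 28, 24, 39, 37]


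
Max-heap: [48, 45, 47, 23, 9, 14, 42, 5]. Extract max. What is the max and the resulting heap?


Max = 48
Replace root with last, heapify down
Resulting heap: [47, 45, 42, 23, 9, 14, 5]


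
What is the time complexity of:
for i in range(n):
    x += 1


Per nesting level: O(n) = O(n)
Complexity: O(n)


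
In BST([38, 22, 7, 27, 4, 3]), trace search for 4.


BST root = 38
Search for 4: compare at each node
Path: [38, 22, 7, 4]


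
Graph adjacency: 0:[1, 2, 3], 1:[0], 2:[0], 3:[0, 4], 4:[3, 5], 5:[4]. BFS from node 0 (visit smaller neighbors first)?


BFS queue: start with [0]
Visit order: [0, 1, 2, 3, 4, 5]


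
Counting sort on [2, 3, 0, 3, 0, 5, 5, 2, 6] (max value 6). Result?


Count array: [2, 0, 2, 2, 0, 2, 1]
Reconstruct: [0, 0, 2, 2, 3, 3, 5, 5, 6]


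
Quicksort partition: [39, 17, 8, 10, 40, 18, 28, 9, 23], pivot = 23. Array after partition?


Elements <= 23 go left of pivot.
Result: [17, 8, 10, 18, 9, 23, 28, 40, 39], pivot at index 5


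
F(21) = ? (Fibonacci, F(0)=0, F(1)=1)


F(n)=F(n-1)+F(n-2)
...F(19)=4181, F(20)=6765, F(21)=10946


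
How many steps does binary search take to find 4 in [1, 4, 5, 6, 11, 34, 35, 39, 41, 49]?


Search for 4:
[0,9] mid=4 arr[4]=11
[0,3] mid=1 arr[1]=4
Total: 2 comparisons


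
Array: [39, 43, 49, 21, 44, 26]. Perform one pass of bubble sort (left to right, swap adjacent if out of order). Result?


After one pass: [39, 43, 21, 44, 26, 49]


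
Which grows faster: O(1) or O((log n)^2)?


constant grows slower than polylogarithmic
O(1) is asymptotically smaller; O((log n)^2) grows faster


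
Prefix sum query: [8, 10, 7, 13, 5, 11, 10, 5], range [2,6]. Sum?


Prefix sums: [0, 8, 18, 25, 38, 43, 54, 64, 69]
Sum[2..6] = prefix[7] - prefix[2] = 64 - 18 = 46


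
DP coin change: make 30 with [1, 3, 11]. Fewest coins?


dp[0]=0; dp[i]=1+min(dp[i-c] for c in coins)
...dp[25]=3, dp[26]=4, dp[27]=5, dp[28]=4, dp[29]=5, dp[30]=6
Minimum coins for 30 = 6


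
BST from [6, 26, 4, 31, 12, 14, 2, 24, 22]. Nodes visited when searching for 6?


BST root = 6
Search for 6: compare at each node
Path: [6]


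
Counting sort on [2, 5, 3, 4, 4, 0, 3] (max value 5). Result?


Count array: [1, 0, 1, 2, 2, 1]
Reconstruct: [0, 2, 3, 3, 4, 4, 5]


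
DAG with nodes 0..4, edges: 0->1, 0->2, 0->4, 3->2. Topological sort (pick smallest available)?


Kahn's algorithm, process smallest node first
Order: [0, 1, 3, 2, 4]


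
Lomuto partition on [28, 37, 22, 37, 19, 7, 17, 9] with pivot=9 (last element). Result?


Elements <= 9 go left of pivot.
Result: [7, 9, 22, 37, 19, 28, 17, 37], pivot at index 1


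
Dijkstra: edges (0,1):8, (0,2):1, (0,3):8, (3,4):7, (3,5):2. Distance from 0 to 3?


Dijkstra from 0:
Distances: {0: 0, 1: 8, 2: 1, 3: 8, 4: 15, 5: 10}
Shortest distance to 3 = 8, path = [0, 3]


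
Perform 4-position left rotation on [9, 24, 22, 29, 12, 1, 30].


Left rotate by 4: [12, 1, 30, 9, 24, 22, 29]


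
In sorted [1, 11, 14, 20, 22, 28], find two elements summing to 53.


Two pointers: lo=0, hi=5
No pair sums to 53


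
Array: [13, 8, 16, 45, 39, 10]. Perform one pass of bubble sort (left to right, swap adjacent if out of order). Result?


After one pass: [8, 13, 16, 39, 10, 45]


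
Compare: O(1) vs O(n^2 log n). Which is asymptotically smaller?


constant grows slower than n^2 log n
O(1) is asymptotically smaller; O(n^2 log n) grows faster


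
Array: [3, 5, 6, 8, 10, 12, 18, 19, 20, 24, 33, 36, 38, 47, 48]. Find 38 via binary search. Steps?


Search for 38:
[0,14] mid=7 arr[7]=19
[8,14] mid=11 arr[11]=36
[12,14] mid=13 arr[13]=47
[12,12] mid=12 arr[12]=38
Total: 4 comparisons


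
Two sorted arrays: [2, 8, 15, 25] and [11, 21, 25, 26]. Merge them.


Compare heads, take smaller each step.
Merged: [2, 8, 11, 15, 21, 25, 25, 26]


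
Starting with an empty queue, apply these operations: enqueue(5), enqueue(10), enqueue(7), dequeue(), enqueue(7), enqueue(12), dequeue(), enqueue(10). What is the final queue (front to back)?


enqueue(5) -> [5]
enqueue(10) -> [5, 10]
enqueue(7) -> [5, 10, 7]
dequeue() returns 5 -> [10, 7]
enqueue(7) -> [10, 7, 7]
enqueue(12) -> [10, 7, 7, 12]
dequeue() returns 10 -> [7, 7, 12]
enqueue(10) -> [7, 7, 12, 10]
Final queue (front to back): [7, 7, 12, 10]


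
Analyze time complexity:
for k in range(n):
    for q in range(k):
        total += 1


Per nesting level: O(n) * O(n) [triangular over k] = O(n^2)
Complexity: O(n^2)


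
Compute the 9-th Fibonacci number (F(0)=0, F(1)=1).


F(n)=F(n-1)+F(n-2)
...F(7)=13, F(8)=21, F(9)=34


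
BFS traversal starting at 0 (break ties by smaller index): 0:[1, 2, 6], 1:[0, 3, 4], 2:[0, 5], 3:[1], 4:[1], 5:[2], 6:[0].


BFS queue: start with [0]
Visit order: [0, 1, 2, 6, 3, 4, 5]


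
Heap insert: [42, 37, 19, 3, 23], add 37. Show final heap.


Append 37: [42, 37, 19, 3, 23, 37]
Bubble up: swap idx 5(37) with idx 2(19)
Result: [42, 37, 37, 3, 23, 19]


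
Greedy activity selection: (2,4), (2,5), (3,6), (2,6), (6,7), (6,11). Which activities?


Greedy: pick earliest-ending, then skip overlaps.
Selected (2 activities): [(2, 4), (6, 7)]


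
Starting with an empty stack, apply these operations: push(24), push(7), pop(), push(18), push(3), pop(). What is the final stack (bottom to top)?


push(24) -> [24]
push(7) -> [24, 7]
pop() returns 7 -> [24]
push(18) -> [24, 18]
push(3) -> [24, 18, 3]
pop() returns 3 -> [24, 18]
Final stack (bottom to top): [24, 18]


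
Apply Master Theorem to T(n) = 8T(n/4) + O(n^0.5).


a=8, b=4, c=0.5. log_4(8)=1.5 > c=0.5. Case 1: O(n^log_b(a)) = O(n^1.500)
Complexity: O(n^1.500)


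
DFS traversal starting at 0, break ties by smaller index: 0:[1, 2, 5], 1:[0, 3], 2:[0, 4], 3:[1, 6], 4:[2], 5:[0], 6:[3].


DFS stack-based: start with [0]
Visit order: [0, 1, 3, 6, 2, 4, 5]


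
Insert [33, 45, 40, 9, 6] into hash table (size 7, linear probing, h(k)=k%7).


Insertions: 33->slot 5; 45->slot 3; 40->slot 6; 9->slot 2; 6->slot 0
Table: [6, None, 9, 45, None, 33, 40]


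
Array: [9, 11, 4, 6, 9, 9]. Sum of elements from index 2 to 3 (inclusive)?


Prefix sums: [0, 9, 20, 24, 30, 39, 48]
Sum[2..3] = prefix[4] - prefix[2] = 30 - 20 = 10


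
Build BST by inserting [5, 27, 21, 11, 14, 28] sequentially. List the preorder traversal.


Root = 5; build tree by BST insertion.
Preorder traversal: [5, 27, 21, 11, 14, 28]


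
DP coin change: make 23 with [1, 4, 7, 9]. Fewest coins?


dp[0]=0; dp[i]=1+min(dp[i-c] for c in coins)
...dp[18]=2, dp[19]=3, dp[20]=3, dp[21]=3, dp[22]=3, dp[23]=3
Minimum coins for 23 = 3


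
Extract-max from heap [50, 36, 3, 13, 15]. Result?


Max = 50
Replace root with last, heapify down
Resulting heap: [36, 15, 3, 13]


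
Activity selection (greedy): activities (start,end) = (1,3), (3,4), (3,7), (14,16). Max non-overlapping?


Greedy: pick earliest-ending, then skip overlaps.
Selected (3 activities): [(1, 3), (3, 4), (14, 16)]


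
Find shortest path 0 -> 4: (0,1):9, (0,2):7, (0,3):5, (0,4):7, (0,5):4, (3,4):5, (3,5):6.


Dijkstra from 0:
Distances: {0: 0, 1: 9, 2: 7, 3: 5, 4: 7, 5: 4}
Shortest distance to 4 = 7, path = [0, 4]


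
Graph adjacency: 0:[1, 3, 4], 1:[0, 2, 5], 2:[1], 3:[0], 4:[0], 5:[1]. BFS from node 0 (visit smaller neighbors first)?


BFS queue: start with [0]
Visit order: [0, 1, 3, 4, 2, 5]


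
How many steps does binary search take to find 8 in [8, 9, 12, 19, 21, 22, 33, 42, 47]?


Search for 8:
[0,8] mid=4 arr[4]=21
[0,3] mid=1 arr[1]=9
[0,0] mid=0 arr[0]=8
Total: 3 comparisons


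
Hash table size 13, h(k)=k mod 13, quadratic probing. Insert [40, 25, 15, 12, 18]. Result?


Insertions: 40->slot 1; 25->slot 12; 15->slot 2; 12->slot 0; 18->slot 5
Table: [12, 40, 15, None, None, 18, None, None, None, None, None, None, 25]


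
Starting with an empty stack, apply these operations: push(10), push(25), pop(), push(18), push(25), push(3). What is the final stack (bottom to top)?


push(10) -> [10]
push(25) -> [10, 25]
pop() returns 25 -> [10]
push(18) -> [10, 18]
push(25) -> [10, 18, 25]
push(3) -> [10, 18, 25, 3]
Final stack (bottom to top): [10, 18, 25, 3]


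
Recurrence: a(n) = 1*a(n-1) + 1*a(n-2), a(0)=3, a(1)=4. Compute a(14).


Build bottom-up:
...a(12)=843, a(13)=1364, a(14)=1*1364+1*843=2207


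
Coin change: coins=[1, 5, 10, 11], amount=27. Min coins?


dp[0]=0; dp[i]=1+min(dp[i-c] for c in coins)
...dp[22]=2, dp[23]=3, dp[24]=4, dp[25]=3, dp[26]=3, dp[27]=3
Minimum coins for 27 = 3


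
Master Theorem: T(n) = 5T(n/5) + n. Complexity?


a=5, b=5, c=1. log_5(5)=1 = c=1. Case 2: O(n^c log n) = O(n log n)
Complexity: O(n log n)


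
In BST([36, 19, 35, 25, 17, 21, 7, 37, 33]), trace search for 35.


BST root = 36
Search for 35: compare at each node
Path: [36, 19, 35]


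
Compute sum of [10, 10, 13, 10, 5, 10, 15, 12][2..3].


Prefix sums: [0, 10, 20, 33, 43, 48, 58, 73, 85]
Sum[2..3] = prefix[4] - prefix[2] = 43 - 20 = 23


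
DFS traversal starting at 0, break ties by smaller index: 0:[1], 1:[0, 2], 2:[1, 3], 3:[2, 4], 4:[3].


DFS stack-based: start with [0]
Visit order: [0, 1, 2, 3, 4]


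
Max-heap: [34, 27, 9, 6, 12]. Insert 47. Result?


Append 47: [34, 27, 9, 6, 12, 47]
Bubble up: swap idx 5(47) with idx 2(9); swap idx 2(47) with idx 0(34)
Result: [47, 27, 34, 6, 12, 9]


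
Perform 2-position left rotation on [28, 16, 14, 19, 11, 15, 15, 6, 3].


Left rotate by 2: [14, 19, 11, 15, 15, 6, 3, 28, 16]


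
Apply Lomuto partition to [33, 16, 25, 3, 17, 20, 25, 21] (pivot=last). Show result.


Elements <= 21 go left of pivot.
Result: [16, 3, 17, 20, 21, 33, 25, 25], pivot at index 4


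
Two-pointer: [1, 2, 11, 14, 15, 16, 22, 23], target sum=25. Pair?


Two pointers: lo=0, hi=7
Found pair: (2, 23) summing to 25


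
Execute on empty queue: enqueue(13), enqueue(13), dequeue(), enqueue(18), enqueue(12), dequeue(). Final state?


enqueue(13) -> [13]
enqueue(13) -> [13, 13]
dequeue() returns 13 -> [13]
enqueue(18) -> [13, 18]
enqueue(12) -> [13, 18, 12]
dequeue() returns 13 -> [18, 12]
Final queue (front to back): [18, 12]


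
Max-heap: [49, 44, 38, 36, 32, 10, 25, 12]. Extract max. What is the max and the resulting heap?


Max = 49
Replace root with last, heapify down
Resulting heap: [44, 36, 38, 12, 32, 10, 25]


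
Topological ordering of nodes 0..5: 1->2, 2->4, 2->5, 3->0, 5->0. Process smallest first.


Kahn's algorithm, process smallest node first
Order: [1, 2, 3, 4, 5, 0]


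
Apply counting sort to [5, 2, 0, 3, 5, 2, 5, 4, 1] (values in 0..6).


Count array: [1, 1, 2, 1, 1, 3, 0]
Reconstruct: [0, 1, 2, 2, 3, 4, 5, 5, 5]


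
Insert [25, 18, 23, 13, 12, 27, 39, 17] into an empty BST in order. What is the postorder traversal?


Root = 25; build tree by BST insertion.
Postorder traversal: [12, 17, 13, 23, 18, 39, 27, 25]


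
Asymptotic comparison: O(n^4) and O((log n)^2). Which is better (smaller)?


polylogarithmic grows slower than quartic
O((log n)^2) is asymptotically smaller; O(n^4) grows faster


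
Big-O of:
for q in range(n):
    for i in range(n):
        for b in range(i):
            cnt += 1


Per nesting level: O(n) * O(n) * O(n) [triangular over i] = O(n^3)
Complexity: O(n^3)


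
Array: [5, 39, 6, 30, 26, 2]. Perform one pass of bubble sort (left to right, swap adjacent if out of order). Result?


After one pass: [5, 6, 30, 26, 2, 39]


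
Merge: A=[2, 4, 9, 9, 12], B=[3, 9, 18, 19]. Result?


Compare heads, take smaller each step.
Merged: [2, 3, 4, 9, 9, 9, 12, 18, 19]


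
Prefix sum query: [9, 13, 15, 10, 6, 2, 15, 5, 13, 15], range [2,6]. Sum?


Prefix sums: [0, 9, 22, 37, 47, 53, 55, 70, 75, 88, 103]
Sum[2..6] = prefix[7] - prefix[2] = 70 - 22 = 48


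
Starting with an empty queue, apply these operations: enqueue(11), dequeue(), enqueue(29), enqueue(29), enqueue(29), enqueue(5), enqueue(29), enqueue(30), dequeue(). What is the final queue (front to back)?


enqueue(11) -> [11]
dequeue() returns 11 -> []
enqueue(29) -> [29]
enqueue(29) -> [29, 29]
enqueue(29) -> [29, 29, 29]
enqueue(5) -> [29, 29, 29, 5]
enqueue(29) -> [29, 29, 29, 5, 29]
enqueue(30) -> [29, 29, 29, 5, 29, 30]
dequeue() returns 29 -> [29, 29, 5, 29, 30]
Final queue (front to back): [29, 29, 5, 29, 30]


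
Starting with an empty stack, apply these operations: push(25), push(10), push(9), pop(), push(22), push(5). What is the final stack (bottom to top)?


push(25) -> [25]
push(10) -> [25, 10]
push(9) -> [25, 10, 9]
pop() returns 9 -> [25, 10]
push(22) -> [25, 10, 22]
push(5) -> [25, 10, 22, 5]
Final stack (bottom to top): [25, 10, 22, 5]


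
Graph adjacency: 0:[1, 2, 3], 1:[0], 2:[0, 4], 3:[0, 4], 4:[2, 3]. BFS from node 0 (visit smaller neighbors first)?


BFS queue: start with [0]
Visit order: [0, 1, 2, 3, 4]


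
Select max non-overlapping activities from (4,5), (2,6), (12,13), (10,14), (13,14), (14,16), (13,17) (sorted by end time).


Greedy: pick earliest-ending, then skip overlaps.
Selected (4 activities): [(4, 5), (12, 13), (13, 14), (14, 16)]


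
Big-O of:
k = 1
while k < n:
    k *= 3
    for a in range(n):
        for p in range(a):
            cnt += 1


Per nesting level: O(log n) * O(n) * O(n) [triangular over a] = O(n^2 log n)
Complexity: O(n^2 log n)


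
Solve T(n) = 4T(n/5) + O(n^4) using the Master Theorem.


a=4, b=5, c=4. log_5(4)=0.861 < c=4. Case 3: O(n^c) = O(n^4)
Complexity: O(n^4)


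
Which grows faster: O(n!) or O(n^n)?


factorial grows slower than n^n
O(n!) is asymptotically smaller; O(n^n) grows faster


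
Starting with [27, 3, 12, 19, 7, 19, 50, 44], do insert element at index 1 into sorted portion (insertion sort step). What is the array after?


After one pass: [3, 27, 12, 19, 7, 19, 50, 44]


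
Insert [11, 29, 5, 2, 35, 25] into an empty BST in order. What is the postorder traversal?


Root = 11; build tree by BST insertion.
Postorder traversal: [2, 5, 25, 35, 29, 11]


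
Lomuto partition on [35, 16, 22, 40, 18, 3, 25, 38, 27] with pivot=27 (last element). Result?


Elements <= 27 go left of pivot.
Result: [16, 22, 18, 3, 25, 27, 35, 38, 40], pivot at index 5


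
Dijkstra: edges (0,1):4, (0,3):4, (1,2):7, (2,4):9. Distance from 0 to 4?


Dijkstra from 0:
Distances: {0: 0, 1: 4, 2: 11, 3: 4, 4: 20}
Shortest distance to 4 = 20, path = [0, 1, 2, 4]


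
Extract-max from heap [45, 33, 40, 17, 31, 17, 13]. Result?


Max = 45
Replace root with last, heapify down
Resulting heap: [40, 33, 17, 17, 31, 13]


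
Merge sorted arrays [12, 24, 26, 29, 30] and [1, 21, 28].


Compare heads, take smaller each step.
Merged: [1, 12, 21, 24, 26, 28, 29, 30]


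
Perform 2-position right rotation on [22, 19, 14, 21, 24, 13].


Right rotate by 2: [24, 13, 22, 19, 14, 21]


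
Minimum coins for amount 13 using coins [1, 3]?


dp[0]=0; dp[i]=1+min(dp[i-c] for c in coins)
...dp[8]=4, dp[9]=3, dp[10]=4, dp[11]=5, dp[12]=4, dp[13]=5
Minimum coins for 13 = 5


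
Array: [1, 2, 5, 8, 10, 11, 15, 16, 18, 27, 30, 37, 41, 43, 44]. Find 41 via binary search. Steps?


Search for 41:
[0,14] mid=7 arr[7]=16
[8,14] mid=11 arr[11]=37
[12,14] mid=13 arr[13]=43
[12,12] mid=12 arr[12]=41
Total: 4 comparisons


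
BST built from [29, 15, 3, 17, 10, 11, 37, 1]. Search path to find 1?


BST root = 29
Search for 1: compare at each node
Path: [29, 15, 3, 1]


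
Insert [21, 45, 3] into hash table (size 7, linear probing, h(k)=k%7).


Insertions: 21->slot 0; 45->slot 3; 3->slot 4
Table: [21, None, None, 45, 3, None, None]


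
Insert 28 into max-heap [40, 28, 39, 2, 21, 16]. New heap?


Append 28: [40, 28, 39, 2, 21, 16, 28]
Bubble up: no swaps needed
Result: [40, 28, 39, 2, 21, 16, 28]


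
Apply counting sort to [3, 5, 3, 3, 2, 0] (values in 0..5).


Count array: [1, 0, 1, 3, 0, 1]
Reconstruct: [0, 2, 3, 3, 3, 5]


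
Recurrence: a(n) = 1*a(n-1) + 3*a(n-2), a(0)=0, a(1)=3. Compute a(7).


Build bottom-up:
...a(5)=57, a(6)=120, a(7)=1*120+3*57=291


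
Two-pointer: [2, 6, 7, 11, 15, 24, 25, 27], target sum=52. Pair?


Two pointers: lo=0, hi=7
Found pair: (25, 27) summing to 52


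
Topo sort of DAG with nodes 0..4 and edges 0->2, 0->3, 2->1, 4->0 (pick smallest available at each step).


Kahn's algorithm, process smallest node first
Order: [4, 0, 2, 1, 3]


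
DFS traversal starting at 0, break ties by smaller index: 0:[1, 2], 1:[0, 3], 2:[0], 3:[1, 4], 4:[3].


DFS stack-based: start with [0]
Visit order: [0, 1, 3, 4, 2]


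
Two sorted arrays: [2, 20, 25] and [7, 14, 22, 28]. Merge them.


Compare heads, take smaller each step.
Merged: [2, 7, 14, 20, 22, 25, 28]


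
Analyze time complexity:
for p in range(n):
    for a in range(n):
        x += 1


Per nesting level: O(n) * O(n) = O(n^2)
Complexity: O(n^2)


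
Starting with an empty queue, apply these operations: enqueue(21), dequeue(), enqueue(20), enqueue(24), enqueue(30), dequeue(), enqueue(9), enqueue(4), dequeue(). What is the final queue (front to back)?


enqueue(21) -> [21]
dequeue() returns 21 -> []
enqueue(20) -> [20]
enqueue(24) -> [20, 24]
enqueue(30) -> [20, 24, 30]
dequeue() returns 20 -> [24, 30]
enqueue(9) -> [24, 30, 9]
enqueue(4) -> [24, 30, 9, 4]
dequeue() returns 24 -> [30, 9, 4]
Final queue (front to back): [30, 9, 4]


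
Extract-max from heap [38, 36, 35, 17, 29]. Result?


Max = 38
Replace root with last, heapify down
Resulting heap: [36, 29, 35, 17]


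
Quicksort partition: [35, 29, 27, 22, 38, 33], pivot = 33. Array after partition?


Elements <= 33 go left of pivot.
Result: [29, 27, 22, 33, 38, 35], pivot at index 3


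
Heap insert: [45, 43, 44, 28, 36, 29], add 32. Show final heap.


Append 32: [45, 43, 44, 28, 36, 29, 32]
Bubble up: no swaps needed
Result: [45, 43, 44, 28, 36, 29, 32]


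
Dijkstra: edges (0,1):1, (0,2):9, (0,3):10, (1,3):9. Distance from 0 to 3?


Dijkstra from 0:
Distances: {0: 0, 1: 1, 2: 9, 3: 10}
Shortest distance to 3 = 10, path = [0, 3]


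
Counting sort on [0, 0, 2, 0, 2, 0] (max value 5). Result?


Count array: [4, 0, 2, 0, 0, 0]
Reconstruct: [0, 0, 0, 0, 2, 2]


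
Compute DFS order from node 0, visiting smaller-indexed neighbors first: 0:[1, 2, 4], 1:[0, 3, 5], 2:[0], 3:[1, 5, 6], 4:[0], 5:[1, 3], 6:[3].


DFS stack-based: start with [0]
Visit order: [0, 1, 3, 5, 6, 2, 4]


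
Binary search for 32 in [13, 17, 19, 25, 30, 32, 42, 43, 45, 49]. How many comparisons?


Search for 32:
[0,9] mid=4 arr[4]=30
[5,9] mid=7 arr[7]=43
[5,6] mid=5 arr[5]=32
Total: 3 comparisons


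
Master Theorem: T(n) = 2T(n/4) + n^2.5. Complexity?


a=2, b=4, c=2.5. log_4(2)=0.5 < c=2.5. Case 3: O(n^c) = O(n^2.500)
Complexity: O(n^2.500)


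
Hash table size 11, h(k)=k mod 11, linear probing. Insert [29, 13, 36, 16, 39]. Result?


Insertions: 29->slot 7; 13->slot 2; 36->slot 3; 16->slot 5; 39->slot 6
Table: [None, None, 13, 36, None, 16, 39, 29, None, None, None]


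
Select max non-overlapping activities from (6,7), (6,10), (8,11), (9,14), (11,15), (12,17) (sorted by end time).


Greedy: pick earliest-ending, then skip overlaps.
Selected (3 activities): [(6, 7), (8, 11), (11, 15)]


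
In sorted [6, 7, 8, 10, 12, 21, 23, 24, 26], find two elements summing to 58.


Two pointers: lo=0, hi=8
No pair sums to 58


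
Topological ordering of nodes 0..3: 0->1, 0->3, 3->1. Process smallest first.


Kahn's algorithm, process smallest node first
Order: [0, 2, 3, 1]


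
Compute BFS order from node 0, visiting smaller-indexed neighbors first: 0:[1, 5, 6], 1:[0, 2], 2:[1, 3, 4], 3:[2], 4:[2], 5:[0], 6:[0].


BFS queue: start with [0]
Visit order: [0, 1, 5, 6, 2, 3, 4]


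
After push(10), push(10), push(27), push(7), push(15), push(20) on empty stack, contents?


push(10) -> [10]
push(10) -> [10, 10]
push(27) -> [10, 10, 27]
push(7) -> [10, 10, 27, 7]
push(15) -> [10, 10, 27, 7, 15]
push(20) -> [10, 10, 27, 7, 15, 20]
Final stack (bottom to top): [10, 10, 27, 7, 15, 20]


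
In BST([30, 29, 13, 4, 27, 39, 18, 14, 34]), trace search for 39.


BST root = 30
Search for 39: compare at each node
Path: [30, 39]


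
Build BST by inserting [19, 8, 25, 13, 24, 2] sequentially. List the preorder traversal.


Root = 19; build tree by BST insertion.
Preorder traversal: [19, 8, 2, 13, 25, 24]


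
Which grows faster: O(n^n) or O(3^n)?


exponential (base 3) grows slower than n^n
O(3^n) is asymptotically smaller; O(n^n) grows faster


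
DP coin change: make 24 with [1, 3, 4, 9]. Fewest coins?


dp[0]=0; dp[i]=1+min(dp[i-c] for c in coins)
...dp[19]=3, dp[20]=4, dp[21]=3, dp[22]=3, dp[23]=4, dp[24]=4
Minimum coins for 24 = 4


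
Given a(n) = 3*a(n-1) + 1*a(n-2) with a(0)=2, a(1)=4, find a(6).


Build bottom-up:
...a(4)=152, a(5)=502, a(6)=3*502+1*152=1658
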